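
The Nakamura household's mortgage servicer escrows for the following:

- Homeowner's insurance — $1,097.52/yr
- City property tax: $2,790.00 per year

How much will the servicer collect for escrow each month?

Homeowner's insurance — $1,097.52 per year
City property tax — $2,790.00 per year
Annual escrow total = $1,097.52 + $2,790.00 = $3,887.52
Monthly = $3,887.52 ÷ 12 = $323.96

$323.96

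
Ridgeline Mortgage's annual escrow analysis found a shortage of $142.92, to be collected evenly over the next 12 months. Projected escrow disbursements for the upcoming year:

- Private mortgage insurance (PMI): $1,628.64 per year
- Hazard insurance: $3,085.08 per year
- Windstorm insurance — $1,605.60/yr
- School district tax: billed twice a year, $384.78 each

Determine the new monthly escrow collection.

Private mortgage insurance (PMI) = $1,628.64
Hazard insurance = $3,085.08
Windstorm insurance = $1,605.60
School district tax = $384.78 × 2 = $769.56
Combined annual = $1,628.64 + $3,085.08 + $1,605.60 + $769.56 = $7,088.88
Base monthly escrow = $7,088.88 ÷ 12 = $590.74
Shortage spread = $142.92 / 12 = $11.91/mo
Adjusted monthly = $590.74 + $11.91 = $602.65

$602.65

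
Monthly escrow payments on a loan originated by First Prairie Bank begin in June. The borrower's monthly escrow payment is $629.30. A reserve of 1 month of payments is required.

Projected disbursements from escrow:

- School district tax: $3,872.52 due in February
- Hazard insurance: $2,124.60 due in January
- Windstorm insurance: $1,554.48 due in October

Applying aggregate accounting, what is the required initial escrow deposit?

$2,517.20

Cushion = 1 × $629.30 = $629.30
Trial balance (start $0, +$629.30 each month, − disbursements):
  Jun: +$629.30 → $629.30
  Jul: +$629.30 → $1,258.60
  Aug: +$629.30 → $1,887.90
  Sep: +$629.30 → $2,517.20
  Oct: +$629.30 − $1,554.48 → $1,592.02
  Nov: +$629.30 → $2,221.32
  Dec: +$629.30 → $2,850.62
  Jan: +$629.30 − $2,124.60 → $1,355.32
  Feb: +$629.30 − $3,872.52 → -$1,887.90
  Mar: +$629.30 → -$1,258.60
  Apr: +$629.30 → -$629.30
  May: +$629.30 → $0.00
Lowest trial balance = -$1,887.90 (Feb)
Initial deposit = cushion − low point = $629.30 − (-$1,887.90) = $2,517.20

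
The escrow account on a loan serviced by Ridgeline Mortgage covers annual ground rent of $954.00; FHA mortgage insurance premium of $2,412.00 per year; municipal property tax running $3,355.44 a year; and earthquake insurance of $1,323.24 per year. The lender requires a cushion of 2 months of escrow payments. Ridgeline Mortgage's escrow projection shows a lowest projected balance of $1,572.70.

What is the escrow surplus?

$231.92

Ground rent: $954.00
FHA mortgage insurance premium: $2,412.00
Municipal property tax: $3,355.44
Earthquake insurance: $1,323.24
Total per year = $8,044.68
Monthly escrow = $8,044.68 ÷ 12 = $670.39
Cushion = 2 × $670.39 = $1,340.78
Excess over cushion: $1,572.70 − $1,340.78 = $231.92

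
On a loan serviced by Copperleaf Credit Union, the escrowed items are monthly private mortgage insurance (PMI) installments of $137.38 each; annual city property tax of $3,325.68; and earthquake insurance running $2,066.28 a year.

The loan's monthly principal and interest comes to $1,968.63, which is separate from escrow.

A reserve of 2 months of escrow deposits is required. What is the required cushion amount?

$1,173.42

Private mortgage insurance (PMI): $137.38 × 12 = $1,648.56 per year
City property tax: $3,325.68 per year
Earthquake insurance: $2,066.28 per year
Yearly total = $7,040.52
Per month = $7,040.52 ÷ 12 = $586.71
Reserve = 2 × $586.71 = $1,173.42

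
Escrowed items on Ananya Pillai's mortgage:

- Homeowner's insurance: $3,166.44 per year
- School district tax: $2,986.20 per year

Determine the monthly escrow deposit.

$512.72

Homeowner's insurance — $3,166.44/yr
School district tax — $2,986.20/yr
Combined annual = $3,166.44 + $2,986.20 = $6,152.64
Base monthly escrow = $6,152.64 / 12 = $512.72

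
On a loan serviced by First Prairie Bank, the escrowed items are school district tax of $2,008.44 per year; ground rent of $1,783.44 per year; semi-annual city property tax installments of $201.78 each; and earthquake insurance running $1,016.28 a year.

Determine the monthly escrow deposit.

School district tax: $2,008.44/yr
Ground rent: $1,783.44/yr
City property tax: $201.78 × 2 = $403.56/yr
Earthquake insurance: $1,016.28/yr
Combined annual = $2,008.44 + $1,783.44 + $403.56 + $1,016.28 = $5,211.72
Monthly escrow = $5,211.72 / 12 = $434.31

$434.31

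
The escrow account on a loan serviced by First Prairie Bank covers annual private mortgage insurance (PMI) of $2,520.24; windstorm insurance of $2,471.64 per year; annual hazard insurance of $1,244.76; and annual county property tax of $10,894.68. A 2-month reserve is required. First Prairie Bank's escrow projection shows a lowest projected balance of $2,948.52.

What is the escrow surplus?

Private mortgage insurance (PMI) = $2,520.24
Windstorm insurance = $2,471.64
Hazard insurance = $1,244.76
County property tax = $10,894.68
Annual escrow total = $17,131.32
Base monthly escrow = $17,131.32 ÷ 12 = $1,427.61
Required reserve = 2 × $1,427.61 = $2,855.22
Excess over cushion: $2,948.52 − $2,855.22 = $93.30

$93.30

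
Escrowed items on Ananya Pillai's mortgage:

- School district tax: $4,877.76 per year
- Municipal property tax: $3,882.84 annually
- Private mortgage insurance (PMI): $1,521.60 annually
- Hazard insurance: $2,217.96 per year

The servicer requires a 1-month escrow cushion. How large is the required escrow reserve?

School district tax — $4,877.76 annually
Municipal property tax — $3,882.84 annually
Private mortgage insurance (PMI) — $1,521.60 annually
Hazard insurance — $2,217.96 annually
Combined annual = $12,500.16
Base monthly escrow = $12,500.16 / 12 = $1,041.68
Reserve = 1 × $1,041.68 = $1,041.68

$1,041.68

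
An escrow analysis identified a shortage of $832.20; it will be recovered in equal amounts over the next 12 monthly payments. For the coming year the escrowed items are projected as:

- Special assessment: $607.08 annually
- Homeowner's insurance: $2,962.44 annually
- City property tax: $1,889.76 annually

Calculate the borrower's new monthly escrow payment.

$524.29

Special assessment = $607.08 annually
Homeowner's insurance = $2,962.44 annually
City property tax = $1,889.76 annually
Combined annual = $5,459.28
Base monthly escrow = $5,459.28 ÷ 12 = $454.94
Monthly shortage recovery: $832.20 ÷ 12 = $69.35
Adjusted monthly = $454.94 + $69.35 = $524.29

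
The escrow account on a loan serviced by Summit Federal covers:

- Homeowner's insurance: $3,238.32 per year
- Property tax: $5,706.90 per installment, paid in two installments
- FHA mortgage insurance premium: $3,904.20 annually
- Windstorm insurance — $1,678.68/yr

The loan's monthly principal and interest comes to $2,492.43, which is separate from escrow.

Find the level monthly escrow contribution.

$1,686.25

Homeowner's insurance: $3,238.32
Property tax: $5,706.90 × 2 = $11,413.80
FHA mortgage insurance premium: $3,904.20
Windstorm insurance: $1,678.68
Total per year = $3,238.32 + $11,413.80 + $3,904.20 + $1,678.68 = $20,235.00
Base monthly escrow = $20,235.00 / 12 = $1,686.25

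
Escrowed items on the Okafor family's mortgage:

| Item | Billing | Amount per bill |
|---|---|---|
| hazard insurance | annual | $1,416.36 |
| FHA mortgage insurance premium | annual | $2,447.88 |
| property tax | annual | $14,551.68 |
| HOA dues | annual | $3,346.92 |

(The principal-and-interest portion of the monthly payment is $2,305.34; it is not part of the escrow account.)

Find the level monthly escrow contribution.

Hazard insurance: $1,416.36 annually
FHA mortgage insurance premium: $2,447.88 annually
Property tax: $14,551.68 annually
HOA dues: $3,346.92 annually
Combined annual = $1,416.36 + $2,447.88 + $14,551.68 + $3,346.92 = $21,762.84
Base monthly escrow = $21,762.84 ÷ 12 = $1,813.57

$1,813.57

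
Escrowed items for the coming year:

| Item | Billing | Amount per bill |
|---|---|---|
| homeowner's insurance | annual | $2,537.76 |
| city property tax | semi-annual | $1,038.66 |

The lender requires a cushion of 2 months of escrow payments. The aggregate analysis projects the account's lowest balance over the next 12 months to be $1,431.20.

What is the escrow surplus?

$662.02

Homeowner's insurance = $2,537.76
City property tax = $1,038.66 × 2 = $2,077.32
Annual escrow total = $2,537.76 + $2,077.32 = $4,615.08
Monthly escrow = $4,615.08 ÷ 12 = $384.59
Required cushion = 2 × $384.59 = $769.18
Excess over cushion: $1,431.20 − $769.18 = $662.02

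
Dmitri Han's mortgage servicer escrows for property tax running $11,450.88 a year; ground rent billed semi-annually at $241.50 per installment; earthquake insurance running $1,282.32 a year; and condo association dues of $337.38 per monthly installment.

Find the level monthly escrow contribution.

$1,438.73

Property tax = $11,450.88
Ground rent = $241.50 × 2 = $483.00
Earthquake insurance = $1,282.32
Condo association dues = $337.38 × 12 = $4,048.56
Annual escrow total = $11,450.88 + $483.00 + $1,282.32 + $4,048.56 = $17,264.76
Monthly escrow = $17,264.76 ÷ 12 = $1,438.73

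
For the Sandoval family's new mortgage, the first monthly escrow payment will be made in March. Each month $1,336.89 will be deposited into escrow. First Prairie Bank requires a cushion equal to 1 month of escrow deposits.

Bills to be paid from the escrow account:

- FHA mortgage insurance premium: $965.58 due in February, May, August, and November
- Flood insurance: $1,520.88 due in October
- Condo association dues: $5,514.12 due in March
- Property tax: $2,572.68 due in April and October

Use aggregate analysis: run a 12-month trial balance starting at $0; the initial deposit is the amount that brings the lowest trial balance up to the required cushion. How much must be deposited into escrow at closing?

Cushion = 1 × $1,336.89 = $1,336.89
Trial balance (start $0, +$1,336.89 each month, − disbursements):
  Mar: +$1,336.89 − $5,514.12 → -$4,177.23
  Apr: +$1,336.89 − $2,572.68 → -$5,413.02
  May: +$1,336.89 − $965.58 → -$5,041.71
  Jun: +$1,336.89 → -$3,704.82
  Jul: +$1,336.89 → -$2,367.93
  Aug: +$1,336.89 − $965.58 → -$1,996.62
  Sep: +$1,336.89 → -$659.73
  Oct: +$1,336.89 − $4,093.56 → -$3,416.40
  Nov: +$1,336.89 − $965.58 → -$3,045.09
  Dec: +$1,336.89 → -$1,708.20
  Jan: +$1,336.89 → -$371.31
  Feb: +$1,336.89 − $965.58 → $0.00
Lowest trial balance = -$5,413.02 (Apr)
Initial deposit = cushion − low point = $1,336.89 − (-$5,413.02) = $6,749.91

$6,749.91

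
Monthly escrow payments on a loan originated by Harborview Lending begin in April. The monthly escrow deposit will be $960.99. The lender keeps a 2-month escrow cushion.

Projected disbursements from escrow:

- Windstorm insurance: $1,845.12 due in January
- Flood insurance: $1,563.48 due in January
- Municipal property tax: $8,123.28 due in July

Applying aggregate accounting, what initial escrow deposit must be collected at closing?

Cushion = 2 × $960.99 = $1,921.98
Trial balance (start $0, +$960.99 each month, − disbursements):
  Apr: +$960.99 → $960.99
  May: +$960.99 → $1,921.98
  Jun: +$960.99 → $2,882.97
  Jul: +$960.99 − $8,123.28 → -$4,279.32
  Aug: +$960.99 → -$3,318.33
  Sep: +$960.99 → -$2,357.34
  Oct: +$960.99 → -$1,396.35
  Nov: +$960.99 → -$435.36
  Dec: +$960.99 → $525.63
  Jan: +$960.99 − $3,408.60 → -$1,921.98
  Feb: +$960.99 → -$960.99
  Mar: +$960.99 → $0.00
Lowest trial balance = -$4,279.32 (Jul)
Initial deposit = cushion − low point = $1,921.98 − (-$4,279.32) = $6,201.30

$6,201.30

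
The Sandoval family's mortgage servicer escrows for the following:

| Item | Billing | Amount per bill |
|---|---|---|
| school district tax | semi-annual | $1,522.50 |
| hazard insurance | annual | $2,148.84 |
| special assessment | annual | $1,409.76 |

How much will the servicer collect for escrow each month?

$550.30

School district tax: $1,522.50 × 2 = $3,045.00/yr
Hazard insurance: $2,148.84/yr
Special assessment: $1,409.76/yr
Total per year = $3,045.00 + $2,148.84 + $1,409.76 = $6,603.60
Monthly escrow = $6,603.60 / 12 = $550.30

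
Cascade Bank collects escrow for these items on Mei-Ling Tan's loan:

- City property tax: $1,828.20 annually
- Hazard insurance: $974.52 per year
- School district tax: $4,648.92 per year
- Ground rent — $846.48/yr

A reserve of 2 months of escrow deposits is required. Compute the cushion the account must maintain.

City property tax: $1,828.20 annually
Hazard insurance: $974.52 annually
School district tax: $4,648.92 annually
Ground rent: $846.48 annually
Yearly total = $8,298.12
Monthly escrow = $8,298.12 ÷ 12 = $691.51
Reserve = 2 × $691.51 = $1,383.02

$1,383.02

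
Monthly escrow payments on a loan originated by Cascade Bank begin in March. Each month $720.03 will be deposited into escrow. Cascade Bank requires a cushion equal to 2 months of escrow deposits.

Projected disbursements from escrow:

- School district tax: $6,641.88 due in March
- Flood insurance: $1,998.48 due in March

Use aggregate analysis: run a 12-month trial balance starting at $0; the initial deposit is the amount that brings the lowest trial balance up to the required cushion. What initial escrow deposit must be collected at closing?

$9,360.39

Cushion = 2 × $720.03 = $1,440.06
Trial balance (start $0, +$720.03 each month, − disbursements):
  Mar: +$720.03 − $8,640.36 → -$7,920.33
  Apr: +$720.03 → -$7,200.30
  May: +$720.03 → -$6,480.27
  Jun: +$720.03 → -$5,760.24
  Jul: +$720.03 → -$5,040.21
  Aug: +$720.03 → -$4,320.18
  Sep: +$720.03 → -$3,600.15
  Oct: +$720.03 → -$2,880.12
  Nov: +$720.03 → -$2,160.09
  Dec: +$720.03 → -$1,440.06
  Jan: +$720.03 → -$720.03
  Feb: +$720.03 → $0.00
Lowest trial balance = -$7,920.33 (Mar)
Initial deposit = cushion − low point = $1,440.06 − (-$7,920.33) = $9,360.39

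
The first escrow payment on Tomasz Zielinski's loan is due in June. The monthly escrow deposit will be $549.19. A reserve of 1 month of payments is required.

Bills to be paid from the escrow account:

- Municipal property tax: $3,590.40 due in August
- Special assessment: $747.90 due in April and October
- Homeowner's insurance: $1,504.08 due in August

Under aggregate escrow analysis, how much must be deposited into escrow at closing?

$3,996.10

Cushion = 1 × $549.19 = $549.19
Trial balance (start $0, +$549.19 each month, − disbursements):
  Jun: +$549.19 → $549.19
  Jul: +$549.19 → $1,098.38
  Aug: +$549.19 − $5,094.48 → -$3,446.91
  Sep: +$549.19 → -$2,897.72
  Oct: +$549.19 − $747.90 → -$3,096.43
  Nov: +$549.19 → -$2,547.24
  Dec: +$549.19 → -$1,998.05
  Jan: +$549.19 → -$1,448.86
  Feb: +$549.19 → -$899.67
  Mar: +$549.19 → -$350.48
  Apr: +$549.19 − $747.90 → -$549.19
  May: +$549.19 → $0.00
Lowest trial balance = -$3,446.91 (Aug)
Initial deposit = cushion − low point = $549.19 − (-$3,446.91) = $3,996.10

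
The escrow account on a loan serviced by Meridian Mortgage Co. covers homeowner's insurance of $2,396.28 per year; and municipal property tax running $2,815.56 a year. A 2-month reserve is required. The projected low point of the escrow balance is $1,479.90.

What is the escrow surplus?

$611.26

Homeowner's insurance: $2,396.28 per year
Municipal property tax: $2,815.56 per year
Annual escrow total = $2,396.28 + $2,815.56 = $5,211.84
Monthly escrow = $5,211.84 ÷ 12 = $434.32
Required reserve = 2 × $434.32 = $868.64
Excess over cushion: $1,479.90 − $868.64 = $611.26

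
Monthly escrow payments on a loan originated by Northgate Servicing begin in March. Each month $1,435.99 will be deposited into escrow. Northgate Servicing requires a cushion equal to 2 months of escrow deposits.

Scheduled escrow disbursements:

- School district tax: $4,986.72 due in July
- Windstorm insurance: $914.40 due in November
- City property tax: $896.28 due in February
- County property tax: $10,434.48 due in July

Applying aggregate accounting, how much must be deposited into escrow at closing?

Cushion = 2 × $1,435.99 = $2,871.98
Trial balance (start $0, +$1,435.99 each month, − disbursements):
  Mar: +$1,435.99 → $1,435.99
  Apr: +$1,435.99 → $2,871.98
  May: +$1,435.99 → $4,307.97
  Jun: +$1,435.99 → $5,743.96
  Jul: +$1,435.99 − $15,421.20 → -$8,241.25
  Aug: +$1,435.99 → -$6,805.26
  Sep: +$1,435.99 → -$5,369.27
  Oct: +$1,435.99 → -$3,933.28
  Nov: +$1,435.99 − $914.40 → -$3,411.69
  Dec: +$1,435.99 → -$1,975.70
  Jan: +$1,435.99 → -$539.71
  Feb: +$1,435.99 − $896.28 → $0.00
Lowest trial balance = -$8,241.25 (Jul)
Initial deposit = cushion − low point = $2,871.98 − (-$8,241.25) = $11,113.23

$11,113.23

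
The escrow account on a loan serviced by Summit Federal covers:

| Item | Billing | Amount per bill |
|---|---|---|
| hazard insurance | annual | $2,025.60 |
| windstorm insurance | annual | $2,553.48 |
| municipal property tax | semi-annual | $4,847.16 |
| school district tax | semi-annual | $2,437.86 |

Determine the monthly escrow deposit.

$1,595.76

Hazard insurance = $2,025.60 annually
Windstorm insurance = $2,553.48 annually
Municipal property tax = $4,847.16 × 2 = $9,694.32 annually
School district tax = $2,437.86 × 2 = $4,875.72 annually
Annual escrow total = $2,025.60 + $2,553.48 + $9,694.32 + $4,875.72 = $19,149.12
Monthly escrow = $19,149.12 ÷ 12 = $1,595.76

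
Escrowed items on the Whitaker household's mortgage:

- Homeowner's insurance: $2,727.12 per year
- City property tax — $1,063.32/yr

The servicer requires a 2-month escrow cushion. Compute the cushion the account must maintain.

Homeowner's insurance: $2,727.12
City property tax: $1,063.32
Annual escrow total = $2,727.12 + $1,063.32 = $3,790.44
Monthly escrow = $3,790.44 ÷ 12 = $315.87
Reserve = 2 × $315.87 = $631.74

$631.74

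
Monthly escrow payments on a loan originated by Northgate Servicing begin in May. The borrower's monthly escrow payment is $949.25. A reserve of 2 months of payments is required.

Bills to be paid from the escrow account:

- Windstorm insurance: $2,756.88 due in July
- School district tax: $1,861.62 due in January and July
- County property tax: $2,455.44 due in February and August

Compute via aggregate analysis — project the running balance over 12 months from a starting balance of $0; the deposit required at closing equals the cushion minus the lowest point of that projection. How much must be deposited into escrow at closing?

$5,175.44

Cushion = 2 × $949.25 = $1,898.50
Trial balance (start $0, +$949.25 each month, − disbursements):
  May: +$949.25 → $949.25
  Jun: +$949.25 → $1,898.50
  Jul: +$949.25 − $4,618.50 → -$1,770.75
  Aug: +$949.25 − $2,455.44 → -$3,276.94
  Sep: +$949.25 → -$2,327.69
  Oct: +$949.25 → -$1,378.44
  Nov: +$949.25 → -$429.19
  Dec: +$949.25 → $520.06
  Jan: +$949.25 − $1,861.62 → -$392.31
  Feb: +$949.25 − $2,455.44 → -$1,898.50
  Mar: +$949.25 → -$949.25
  Apr: +$949.25 → $0.00
Lowest trial balance = -$3,276.94 (Aug)
Initial deposit = cushion − low point = $1,898.50 − (-$3,276.94) = $5,175.44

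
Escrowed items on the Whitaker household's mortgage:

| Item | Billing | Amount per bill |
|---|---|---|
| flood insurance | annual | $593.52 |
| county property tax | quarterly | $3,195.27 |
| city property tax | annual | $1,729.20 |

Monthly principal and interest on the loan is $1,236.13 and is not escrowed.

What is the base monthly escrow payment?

Flood insurance — $593.52
County property tax — $3,195.27 × 4 = $12,781.08
City property tax — $1,729.20
Combined annual = $15,103.80
Monthly escrow = $15,103.80 ÷ 12 = $1,258.65

$1,258.65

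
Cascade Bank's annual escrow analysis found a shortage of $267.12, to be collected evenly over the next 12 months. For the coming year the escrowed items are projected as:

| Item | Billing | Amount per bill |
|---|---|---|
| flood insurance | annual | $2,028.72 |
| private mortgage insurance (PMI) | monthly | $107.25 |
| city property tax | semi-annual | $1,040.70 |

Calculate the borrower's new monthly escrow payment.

Flood insurance = $2,028.72 per year
Private mortgage insurance (PMI) = $107.25 × 12 = $1,287.00 per year
City property tax = $1,040.70 × 2 = $2,081.40 per year
Total per year = $2,028.72 + $1,287.00 + $2,081.40 = $5,397.12
Monthly escrow = $5,397.12 / 12 = $449.76
Shortage spread = $267.12 ÷ 12 = $22.26/mo
New monthly escrow = $449.76 + $22.26 = $472.02

$472.02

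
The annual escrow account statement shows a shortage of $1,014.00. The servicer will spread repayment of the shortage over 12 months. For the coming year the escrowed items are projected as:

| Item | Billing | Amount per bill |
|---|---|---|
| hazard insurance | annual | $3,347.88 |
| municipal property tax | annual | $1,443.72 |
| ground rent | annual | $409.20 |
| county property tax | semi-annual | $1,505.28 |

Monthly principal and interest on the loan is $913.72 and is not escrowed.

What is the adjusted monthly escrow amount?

$768.78

Hazard insurance: $3,347.88 annually
Municipal property tax: $1,443.72 annually
Ground rent: $409.20 annually
County property tax: $1,505.28 × 2 = $3,010.56 annually
Total per year = $8,211.36
Base monthly escrow = $8,211.36 / 12 = $684.28
Shortage spread = $1,014.00 / 12 = $84.50/mo
New monthly escrow = $684.28 + $84.50 = $768.78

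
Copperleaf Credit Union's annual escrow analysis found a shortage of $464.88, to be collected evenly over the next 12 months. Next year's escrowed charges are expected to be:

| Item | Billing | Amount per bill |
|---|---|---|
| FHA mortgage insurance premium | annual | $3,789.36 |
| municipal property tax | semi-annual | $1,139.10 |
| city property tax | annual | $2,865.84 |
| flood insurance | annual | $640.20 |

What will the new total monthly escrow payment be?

$836.54

FHA mortgage insurance premium = $3,789.36
Municipal property tax = $1,139.10 × 2 = $2,278.20
City property tax = $2,865.84
Flood insurance = $640.20
Combined annual = $9,573.60
Base monthly escrow = $9,573.60 / 12 = $797.80
Shortage spread = $464.88 ÷ 12 = $38.74/mo
Adjusted monthly = $797.80 + $38.74 = $836.54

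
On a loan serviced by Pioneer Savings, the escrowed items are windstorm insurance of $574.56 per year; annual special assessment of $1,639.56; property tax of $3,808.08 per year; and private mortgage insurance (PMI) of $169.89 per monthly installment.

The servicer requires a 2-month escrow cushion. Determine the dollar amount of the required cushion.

$1,343.48

Windstorm insurance: $574.56
Special assessment: $1,639.56
Property tax: $3,808.08
Private mortgage insurance (PMI): $169.89 × 12 = $2,038.68
Total annual escrow = $8,060.88
Monthly = $8,060.88 / 12 = $671.74
Reserve = 2 × $671.74 = $1,343.48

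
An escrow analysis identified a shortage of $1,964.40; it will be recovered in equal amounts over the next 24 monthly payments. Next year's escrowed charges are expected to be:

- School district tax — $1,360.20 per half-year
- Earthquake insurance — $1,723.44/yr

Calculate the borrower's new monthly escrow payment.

School district tax — $1,360.20 × 2 = $2,720.40
Earthquake insurance — $1,723.44
Total per year = $2,720.40 + $1,723.44 = $4,443.84
Monthly escrow = $4,443.84 / 12 = $370.32
Shortage per month = $1,964.40 / 24 = $81.85
New monthly escrow = $370.32 + $81.85 = $452.17

$452.17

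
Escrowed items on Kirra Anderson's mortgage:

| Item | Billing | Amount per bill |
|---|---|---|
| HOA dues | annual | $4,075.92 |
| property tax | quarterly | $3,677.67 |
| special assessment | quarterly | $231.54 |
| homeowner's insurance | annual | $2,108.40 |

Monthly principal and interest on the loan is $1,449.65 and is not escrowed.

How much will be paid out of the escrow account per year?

HOA dues: $4,075.92 annually
Property tax: $3,677.67 × 4 = $14,710.68 annually
Special assessment: $231.54 × 4 = $926.16 annually
Homeowner's insurance: $2,108.40 annually
Total per year = $4,075.92 + $14,710.68 + $926.16 + $2,108.40 = $21,821.16

$21,821.16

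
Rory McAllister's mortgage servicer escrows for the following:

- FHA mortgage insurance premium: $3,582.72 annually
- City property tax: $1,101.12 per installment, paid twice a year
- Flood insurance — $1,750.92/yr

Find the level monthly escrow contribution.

FHA mortgage insurance premium — $3,582.72
City property tax — $1,101.12 × 2 = $2,202.24
Flood insurance — $1,750.92
Total annual escrow = $3,582.72 + $2,202.24 + $1,750.92 = $7,535.88
Per month = $7,535.88 ÷ 12 = $627.99

$627.99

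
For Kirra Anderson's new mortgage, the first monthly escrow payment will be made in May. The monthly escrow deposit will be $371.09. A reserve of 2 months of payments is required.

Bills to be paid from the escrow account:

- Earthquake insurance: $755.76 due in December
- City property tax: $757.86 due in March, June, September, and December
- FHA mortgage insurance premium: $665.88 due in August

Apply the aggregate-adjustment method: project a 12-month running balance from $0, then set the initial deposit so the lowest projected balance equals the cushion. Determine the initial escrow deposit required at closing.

Cushion = 2 × $371.09 = $742.18
Trial balance (start $0, +$371.09 each month, − disbursements):
  May: +$371.09 → $371.09
  Jun: +$371.09 − $757.86 → -$15.68
  Jul: +$371.09 → $355.41
  Aug: +$371.09 − $665.88 → $60.62
  Sep: +$371.09 − $757.86 → -$326.15
  Oct: +$371.09 → $44.94
  Nov: +$371.09 → $416.03
  Dec: +$371.09 − $1,513.62 → -$726.50
  Jan: +$371.09 → -$355.41
  Feb: +$371.09 → $15.68
  Mar: +$371.09 − $757.86 → -$371.09
  Apr: +$371.09 → $0.00
Lowest trial balance = -$726.50 (Dec)
Initial deposit = cushion − low point = $742.18 − (-$726.50) = $1,468.68

$1,468.68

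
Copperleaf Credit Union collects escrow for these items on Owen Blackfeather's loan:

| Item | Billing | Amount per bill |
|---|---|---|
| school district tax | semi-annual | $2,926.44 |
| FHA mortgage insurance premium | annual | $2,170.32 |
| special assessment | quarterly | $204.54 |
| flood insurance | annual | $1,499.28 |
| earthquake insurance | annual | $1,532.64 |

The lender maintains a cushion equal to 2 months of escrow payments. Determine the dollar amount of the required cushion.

School district tax: $2,926.44 × 2 = $5,852.88/yr
FHA mortgage insurance premium: $2,170.32/yr
Special assessment: $204.54 × 4 = $818.16/yr
Flood insurance: $1,499.28/yr
Earthquake insurance: $1,532.64/yr
Total annual escrow = $5,852.88 + $2,170.32 + $818.16 + $1,499.28 + $1,532.64 = $11,873.28
Monthly escrow = $11,873.28 / 12 = $989.44
Required cushion = 2 × $989.44 = $1,978.88

$1,978.88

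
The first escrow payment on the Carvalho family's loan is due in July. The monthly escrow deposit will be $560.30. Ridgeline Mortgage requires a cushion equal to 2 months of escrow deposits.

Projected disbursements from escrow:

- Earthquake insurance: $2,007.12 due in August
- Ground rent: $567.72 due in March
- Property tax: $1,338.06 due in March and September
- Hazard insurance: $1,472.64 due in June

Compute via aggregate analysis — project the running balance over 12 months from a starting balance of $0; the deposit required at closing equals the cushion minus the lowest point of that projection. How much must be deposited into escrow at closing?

$2,784.88

Cushion = 2 × $560.30 = $1,120.60
Trial balance (start $0, +$560.30 each month, − disbursements):
  Jul: +$560.30 → $560.30
  Aug: +$560.30 − $2,007.12 → -$886.52
  Sep: +$560.30 − $1,338.06 → -$1,664.28
  Oct: +$560.30 → -$1,103.98
  Nov: +$560.30 → -$543.68
  Dec: +$560.30 → $16.62
  Jan: +$560.30 → $576.92
  Feb: +$560.30 → $1,137.22
  Mar: +$560.30 − $1,905.78 → -$208.26
  Apr: +$560.30 → $352.04
  May: +$560.30 → $912.34
  Jun: +$560.30 − $1,472.64 → $0.00
Lowest trial balance = -$1,664.28 (Sep)
Initial deposit = cushion − low point = $1,120.60 − (-$1,664.28) = $2,784.88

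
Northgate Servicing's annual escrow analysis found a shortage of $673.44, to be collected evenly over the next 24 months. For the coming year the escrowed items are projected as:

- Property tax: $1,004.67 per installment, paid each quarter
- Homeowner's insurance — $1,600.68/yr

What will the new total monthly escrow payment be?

Property tax: $1,004.67 × 4 = $4,018.68
Homeowner's insurance: $1,600.68
Total per year = $4,018.68 + $1,600.68 = $5,619.36
Base monthly escrow = $5,619.36 ÷ 12 = $468.28
Monthly shortage recovery: $673.44 / 24 = $28.06
Adjusted monthly = $468.28 + $28.06 = $496.34

$496.34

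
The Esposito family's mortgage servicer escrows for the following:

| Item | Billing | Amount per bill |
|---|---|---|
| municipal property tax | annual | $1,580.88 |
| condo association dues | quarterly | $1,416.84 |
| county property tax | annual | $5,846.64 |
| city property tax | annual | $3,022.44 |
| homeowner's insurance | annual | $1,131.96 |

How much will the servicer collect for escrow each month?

Municipal property tax: $1,580.88/yr
Condo association dues: $1,416.84 × 4 = $5,667.36/yr
County property tax: $5,846.64/yr
City property tax: $3,022.44/yr
Homeowner's insurance: $1,131.96/yr
Combined annual = $1,580.88 + $5,667.36 + $5,846.64 + $3,022.44 + $1,131.96 = $17,249.28
Monthly = $17,249.28 ÷ 12 = $1,437.44

$1,437.44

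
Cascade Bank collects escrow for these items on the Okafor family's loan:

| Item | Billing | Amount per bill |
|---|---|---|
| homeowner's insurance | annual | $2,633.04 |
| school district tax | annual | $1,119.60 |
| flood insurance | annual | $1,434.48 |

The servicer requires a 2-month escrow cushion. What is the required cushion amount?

$864.52

Homeowner's insurance: $2,633.04
School district tax: $1,119.60
Flood insurance: $1,434.48
Annual escrow total = $2,633.04 + $1,119.60 + $1,434.48 = $5,187.12
Monthly escrow = $5,187.12 ÷ 12 = $432.26
Reserve = 2 × $432.26 = $864.52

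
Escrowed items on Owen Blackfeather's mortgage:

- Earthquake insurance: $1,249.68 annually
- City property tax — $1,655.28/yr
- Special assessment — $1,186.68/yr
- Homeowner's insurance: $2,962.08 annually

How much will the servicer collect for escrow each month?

$587.81

Earthquake insurance — $1,249.68 annually
City property tax — $1,655.28 annually
Special assessment — $1,186.68 annually
Homeowner's insurance — $2,962.08 annually
Annual escrow total = $1,249.68 + $1,655.28 + $1,186.68 + $2,962.08 = $7,053.72
Monthly escrow = $7,053.72 ÷ 12 = $587.81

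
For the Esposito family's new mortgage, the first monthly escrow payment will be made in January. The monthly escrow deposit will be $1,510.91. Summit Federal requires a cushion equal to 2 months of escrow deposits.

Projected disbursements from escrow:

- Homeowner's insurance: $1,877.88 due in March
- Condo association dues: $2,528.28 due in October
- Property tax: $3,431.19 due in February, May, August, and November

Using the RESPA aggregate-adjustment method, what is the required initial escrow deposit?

$4,532.73

Cushion = 2 × $1,510.91 = $3,021.82
Trial balance (start $0, +$1,510.91 each month, − disbursements):
  Jan: +$1,510.91 → $1,510.91
  Feb: +$1,510.91 − $3,431.19 → -$409.37
  Mar: +$1,510.91 − $1,877.88 → -$776.34
  Apr: +$1,510.91 → $734.57
  May: +$1,510.91 − $3,431.19 → -$1,185.71
  Jun: +$1,510.91 → $325.20
  Jul: +$1,510.91 → $1,836.11
  Aug: +$1,510.91 − $3,431.19 → -$84.17
  Sep: +$1,510.91 → $1,426.74
  Oct: +$1,510.91 − $2,528.28 → $409.37
  Nov: +$1,510.91 − $3,431.19 → -$1,510.91
  Dec: +$1,510.91 → $0.00
Lowest trial balance = -$1,510.91 (Nov)
Initial deposit = cushion − low point = $3,021.82 − (-$1,510.91) = $4,532.73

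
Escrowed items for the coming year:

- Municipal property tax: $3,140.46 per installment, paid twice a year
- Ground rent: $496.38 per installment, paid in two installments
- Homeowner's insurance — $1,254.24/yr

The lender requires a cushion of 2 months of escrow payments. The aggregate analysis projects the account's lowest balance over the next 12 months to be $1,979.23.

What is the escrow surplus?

$557.91

Municipal property tax: $3,140.46 × 2 = $6,280.92
Ground rent: $496.38 × 2 = $992.76
Homeowner's insurance: $1,254.24
Combined annual = $6,280.92 + $992.76 + $1,254.24 = $8,527.92
Per month = $8,527.92 / 12 = $710.66
Cushion = 2 × $710.66 = $1,421.32
Excess over cushion: $1,979.23 − $1,421.32 = $557.91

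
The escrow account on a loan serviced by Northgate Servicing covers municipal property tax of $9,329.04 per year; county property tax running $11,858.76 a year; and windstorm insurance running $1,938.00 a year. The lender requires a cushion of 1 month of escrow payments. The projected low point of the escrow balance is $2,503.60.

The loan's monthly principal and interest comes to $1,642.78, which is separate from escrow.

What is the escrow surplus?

Municipal property tax — $9,329.04 annually
County property tax — $11,858.76 annually
Windstorm insurance — $1,938.00 annually
Combined annual = $9,329.04 + $11,858.76 + $1,938.00 = $23,125.80
Base monthly escrow = $23,125.80 / 12 = $1,927.15
Required reserve = 1 × $1,927.15 = $1,927.15
Excess over cushion: $2,503.60 − $1,927.15 = $576.45

$576.45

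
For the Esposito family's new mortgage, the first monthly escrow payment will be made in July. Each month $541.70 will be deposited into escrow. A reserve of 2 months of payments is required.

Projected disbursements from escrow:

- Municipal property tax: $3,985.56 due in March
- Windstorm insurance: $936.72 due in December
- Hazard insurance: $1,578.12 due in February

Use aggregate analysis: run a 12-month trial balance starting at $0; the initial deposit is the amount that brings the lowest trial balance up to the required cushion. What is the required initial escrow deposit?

$2,708.50

Cushion = 2 × $541.70 = $1,083.40
Trial balance (start $0, +$541.70 each month, − disbursements):
  Jul: +$541.70 → $541.70
  Aug: +$541.70 → $1,083.40
  Sep: +$541.70 → $1,625.10
  Oct: +$541.70 → $2,166.80
  Nov: +$541.70 → $2,708.50
  Dec: +$541.70 − $936.72 → $2,313.48
  Jan: +$541.70 → $2,855.18
  Feb: +$541.70 − $1,578.12 → $1,818.76
  Mar: +$541.70 − $3,985.56 → -$1,625.10
  Apr: +$541.70 → -$1,083.40
  May: +$541.70 → -$541.70
  Jun: +$541.70 → $0.00
Lowest trial balance = -$1,625.10 (Mar)
Initial deposit = cushion − low point = $1,083.40 − (-$1,625.10) = $2,708.50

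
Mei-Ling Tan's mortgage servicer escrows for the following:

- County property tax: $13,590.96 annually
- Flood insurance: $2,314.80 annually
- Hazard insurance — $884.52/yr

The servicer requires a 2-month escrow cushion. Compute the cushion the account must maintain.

County property tax — $13,590.96 per year
Flood insurance — $2,314.80 per year
Hazard insurance — $884.52 per year
Total per year = $13,590.96 + $2,314.80 + $884.52 = $16,790.28
Base monthly escrow = $16,790.28 ÷ 12 = $1,399.19
Reserve = 2 × $1,399.19 = $2,798.38

$2,798.38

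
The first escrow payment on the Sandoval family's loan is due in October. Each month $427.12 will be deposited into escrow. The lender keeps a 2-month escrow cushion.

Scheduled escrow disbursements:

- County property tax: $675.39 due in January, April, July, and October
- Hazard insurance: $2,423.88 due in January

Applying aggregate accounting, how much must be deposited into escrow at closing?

$2,920.42

Cushion = 2 × $427.12 = $854.24
Trial balance (start $0, +$427.12 each month, − disbursements):
  Oct: +$427.12 − $675.39 → -$248.27
  Nov: +$427.12 → $178.85
  Dec: +$427.12 → $605.97
  Jan: +$427.12 − $3,099.27 → -$2,066.18
  Feb: +$427.12 → -$1,639.06
  Mar: +$427.12 → -$1,211.94
  Apr: +$427.12 − $675.39 → -$1,460.21
  May: +$427.12 → -$1,033.09
  Jun: +$427.12 → -$605.97
  Jul: +$427.12 − $675.39 → -$854.24
  Aug: +$427.12 → -$427.12
  Sep: +$427.12 → $0.00
Lowest trial balance = -$2,066.18 (Jan)
Initial deposit = cushion − low point = $854.24 − (-$2,066.18) = $2,920.42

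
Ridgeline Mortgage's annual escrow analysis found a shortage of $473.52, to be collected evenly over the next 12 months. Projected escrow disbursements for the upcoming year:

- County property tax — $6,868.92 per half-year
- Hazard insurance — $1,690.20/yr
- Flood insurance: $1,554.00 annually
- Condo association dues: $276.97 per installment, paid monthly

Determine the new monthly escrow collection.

County property tax = $6,868.92 × 2 = $13,737.84
Hazard insurance = $1,690.20
Flood insurance = $1,554.00
Condo association dues = $276.97 × 12 = $3,323.64
Total per year = $20,305.68
Base monthly escrow = $20,305.68 / 12 = $1,692.14
Shortage spread = $473.52 / 12 = $39.46/mo
New monthly escrow = $1,692.14 + $39.46 = $1,731.60

$1,731.60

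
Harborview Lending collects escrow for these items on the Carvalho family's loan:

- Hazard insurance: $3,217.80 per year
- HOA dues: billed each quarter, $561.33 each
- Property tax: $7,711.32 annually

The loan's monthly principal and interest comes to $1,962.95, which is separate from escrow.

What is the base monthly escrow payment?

Hazard insurance = $3,217.80
HOA dues = $561.33 × 4 = $2,245.32
Property tax = $7,711.32
Combined annual = $3,217.80 + $2,245.32 + $7,711.32 = $13,174.44
Base monthly escrow = $13,174.44 / 12 = $1,097.87

$1,097.87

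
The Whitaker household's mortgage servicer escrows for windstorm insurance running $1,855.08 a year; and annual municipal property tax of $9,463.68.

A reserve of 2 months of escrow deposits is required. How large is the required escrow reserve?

$1,886.46

Windstorm insurance — $1,855.08/yr
Municipal property tax — $9,463.68/yr
Combined annual = $1,855.08 + $9,463.68 = $11,318.76
Monthly = $11,318.76 / 12 = $943.23
Required cushion = 2 × $943.23 = $1,886.46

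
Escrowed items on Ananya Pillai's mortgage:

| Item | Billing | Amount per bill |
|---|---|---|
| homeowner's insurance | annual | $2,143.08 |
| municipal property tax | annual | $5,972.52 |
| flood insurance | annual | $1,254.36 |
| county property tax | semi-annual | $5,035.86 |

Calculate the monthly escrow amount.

$1,620.14

Homeowner's insurance: $2,143.08 annually
Municipal property tax: $5,972.52 annually
Flood insurance: $1,254.36 annually
County property tax: $5,035.86 × 2 = $10,071.72 annually
Annual escrow total = $19,441.68
Monthly escrow = $19,441.68 / 12 = $1,620.14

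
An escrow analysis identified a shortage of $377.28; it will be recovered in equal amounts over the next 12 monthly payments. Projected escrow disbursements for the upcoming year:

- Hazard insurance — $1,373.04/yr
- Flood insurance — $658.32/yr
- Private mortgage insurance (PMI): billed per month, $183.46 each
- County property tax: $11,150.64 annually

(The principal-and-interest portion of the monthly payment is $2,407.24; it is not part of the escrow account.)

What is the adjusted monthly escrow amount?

$1,313.40

Hazard insurance = $1,373.04
Flood insurance = $658.32
Private mortgage insurance (PMI) = $183.46 × 12 = $2,201.52
County property tax = $11,150.64
Combined annual = $1,373.04 + $658.32 + $2,201.52 + $11,150.64 = $15,383.52
Per month = $15,383.52 / 12 = $1,281.96
Shortage spread = $377.28 / 12 = $31.44/mo
New monthly escrow = $1,281.96 + $31.44 = $1,313.40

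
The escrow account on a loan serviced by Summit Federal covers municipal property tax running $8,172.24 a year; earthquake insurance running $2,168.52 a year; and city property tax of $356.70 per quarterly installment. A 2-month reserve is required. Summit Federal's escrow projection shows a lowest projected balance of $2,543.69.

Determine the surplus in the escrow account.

Municipal property tax = $8,172.24/yr
Earthquake insurance = $2,168.52/yr
City property tax = $356.70 × 4 = $1,426.80/yr
Total annual escrow = $8,172.24 + $2,168.52 + $1,426.80 = $11,767.56
Base monthly escrow = $11,767.56 / 12 = $980.63
Cushion = 2 × $980.63 = $1,961.26
Surplus = $2,543.69 − $1,961.26 = $582.43

$582.43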